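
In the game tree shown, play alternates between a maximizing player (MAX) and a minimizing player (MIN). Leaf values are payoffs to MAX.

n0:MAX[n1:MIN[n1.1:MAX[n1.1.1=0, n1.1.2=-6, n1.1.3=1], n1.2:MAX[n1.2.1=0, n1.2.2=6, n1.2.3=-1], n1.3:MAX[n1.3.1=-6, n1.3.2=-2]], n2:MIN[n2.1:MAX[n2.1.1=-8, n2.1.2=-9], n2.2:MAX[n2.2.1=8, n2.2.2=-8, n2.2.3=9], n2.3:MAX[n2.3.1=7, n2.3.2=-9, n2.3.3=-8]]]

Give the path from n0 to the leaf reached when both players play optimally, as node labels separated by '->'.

n0 -> n1 -> n1.3 -> n1.3.2

n1.1 (MAX): max(0, -6, 1) = 1
n1.2 (MAX): max(0, 6, -1) = 6
n1.3 (MAX): max(-6, -2) = -2
n1 (MIN): min(1, 6, -2) = -2
n2.1 (MAX): max(-8, -9) = -8
n2.2 (MAX): max(8, -8, 9) = 9
n2.3 (MAX): max(7, -9, -8) = 7
n2 (MIN): min(-8, 9, 7) = -8
n0 (MAX): max(-2, -8) = -2
At n0, MAX picks n1 (highest: -2).
At n1, MIN picks n1.3 (lowest: -2).
At n1.3, MAX picks n1.3.2 (highest: -2).
Terminal value -2.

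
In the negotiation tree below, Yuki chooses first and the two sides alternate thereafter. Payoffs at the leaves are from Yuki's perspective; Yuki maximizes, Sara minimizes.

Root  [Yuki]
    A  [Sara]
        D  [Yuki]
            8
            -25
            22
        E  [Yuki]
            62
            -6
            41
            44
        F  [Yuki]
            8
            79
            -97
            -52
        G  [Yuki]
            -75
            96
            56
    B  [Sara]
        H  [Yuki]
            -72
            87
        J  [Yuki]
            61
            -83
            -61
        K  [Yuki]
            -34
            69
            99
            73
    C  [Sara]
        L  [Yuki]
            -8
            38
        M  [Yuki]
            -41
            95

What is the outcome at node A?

D (Yuki): max(8, -25, 22) = 22
E (Yuki): max(62, -6, 41, 44) = 62
F (Yuki): max(8, 79, -97, -52) = 79
G (Yuki): max(-75, 96, 56) = 96
A (Sara): min(22, 62, 79, 96) = 22

22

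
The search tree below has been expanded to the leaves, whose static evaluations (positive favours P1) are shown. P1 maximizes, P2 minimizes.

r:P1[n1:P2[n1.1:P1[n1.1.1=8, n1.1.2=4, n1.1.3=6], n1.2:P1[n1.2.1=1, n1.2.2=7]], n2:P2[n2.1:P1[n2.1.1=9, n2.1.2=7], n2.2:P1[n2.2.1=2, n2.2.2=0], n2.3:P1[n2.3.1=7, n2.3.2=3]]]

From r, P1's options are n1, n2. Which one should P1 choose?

n1

n1.1 (P1): max(8, 4, 6) = 8
n1.2 (P1): max(1, 7) = 7
n1 (P2): min(8, 7) = 7
n2.1 (P1): max(9, 7) = 9
n2.2 (P1): max(2, 0) = 2
n2.3 (P1): max(7, 3) = 7
n2 (P2): min(9, 2, 7) = 2
r (P1): max(7, 2) = 7
P1 at r wants the highest of {n1=7, n2=2}, so chooses n1.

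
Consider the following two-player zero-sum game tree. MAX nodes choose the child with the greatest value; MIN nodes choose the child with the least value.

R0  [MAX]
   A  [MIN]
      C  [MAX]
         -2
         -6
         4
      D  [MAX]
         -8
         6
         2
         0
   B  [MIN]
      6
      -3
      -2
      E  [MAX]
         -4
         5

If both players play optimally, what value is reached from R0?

4

C (MAX): max(-2, -6, 4) = 4
D (MAX): max(-8, 6, 2, 0) = 6
A (MIN): min(4, 6) = 4
E (MAX): max(-4, 5) = 5
B (MIN): min(6, -3, -2, 5) = -3
R0 (MAX): max(4, -3) = 4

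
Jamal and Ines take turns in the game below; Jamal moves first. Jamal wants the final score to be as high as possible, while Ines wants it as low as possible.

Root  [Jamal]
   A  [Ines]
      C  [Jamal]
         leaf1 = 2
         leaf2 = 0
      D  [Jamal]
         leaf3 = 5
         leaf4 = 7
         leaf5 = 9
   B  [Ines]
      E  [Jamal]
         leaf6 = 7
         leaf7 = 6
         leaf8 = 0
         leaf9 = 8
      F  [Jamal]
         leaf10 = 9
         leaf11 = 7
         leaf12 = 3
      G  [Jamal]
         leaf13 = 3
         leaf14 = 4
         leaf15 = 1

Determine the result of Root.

C (Jamal): max(2, 0) = 2
D (Jamal): max(5, 7, 9) = 9
A (Ines): min(2, 9) = 2
E (Jamal): max(7, 6, 0, 8) = 8
F (Jamal): max(9, 7, 3) = 9
G (Jamal): max(3, 4, 1) = 4
B (Ines): min(8, 9, 4) = 4
Root (Jamal): max(2, 4) = 4

4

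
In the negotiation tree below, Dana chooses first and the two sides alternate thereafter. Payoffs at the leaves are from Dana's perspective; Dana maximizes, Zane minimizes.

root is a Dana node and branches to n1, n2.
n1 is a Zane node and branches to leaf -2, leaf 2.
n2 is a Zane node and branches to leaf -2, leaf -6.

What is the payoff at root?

-2

n1 (Zane): min(-2, 2) = -2
n2 (Zane): min(-2, -6) = -6
root (Dana): max(-2, -6) = -2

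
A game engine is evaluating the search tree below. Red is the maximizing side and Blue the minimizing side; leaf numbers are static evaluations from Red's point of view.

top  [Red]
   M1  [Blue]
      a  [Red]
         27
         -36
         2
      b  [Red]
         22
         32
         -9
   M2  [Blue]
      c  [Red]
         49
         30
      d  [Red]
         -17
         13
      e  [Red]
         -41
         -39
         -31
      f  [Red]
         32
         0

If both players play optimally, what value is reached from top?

a (Red): max(27, -36, 2) = 27
b (Red): max(22, 32, -9) = 32
M1 (Blue): min(27, 32) = 27
c (Red): max(49, 30) = 49
d (Red): max(-17, 13) = 13
e (Red): max(-41, -39, -31) = -31
f (Red): max(32, 0) = 32
M2 (Blue): min(49, 13, -31, 32) = -31
top (Red): max(27, -31) = 27

27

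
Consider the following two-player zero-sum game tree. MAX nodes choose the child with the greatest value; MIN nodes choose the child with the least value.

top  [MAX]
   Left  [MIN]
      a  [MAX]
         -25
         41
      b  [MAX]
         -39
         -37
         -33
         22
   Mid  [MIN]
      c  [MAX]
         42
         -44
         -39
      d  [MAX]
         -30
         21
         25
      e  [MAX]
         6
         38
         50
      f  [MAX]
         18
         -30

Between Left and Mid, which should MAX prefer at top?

Left

a (MAX): max(-25, 41) = 41
b (MAX): max(-39, -37, -33, 22) = 22
Left (MIN): min(41, 22) = 22
c (MAX): max(42, -44, -39) = 42
d (MAX): max(-30, 21, 25) = 25
e (MAX): max(6, 38, 50) = 50
f (MAX): max(18, -30) = 18
Mid (MIN): min(42, 25, 50, 18) = 18
MAX prefers the higher value; Left=22, Mid=18. Left is better since 22 > 18.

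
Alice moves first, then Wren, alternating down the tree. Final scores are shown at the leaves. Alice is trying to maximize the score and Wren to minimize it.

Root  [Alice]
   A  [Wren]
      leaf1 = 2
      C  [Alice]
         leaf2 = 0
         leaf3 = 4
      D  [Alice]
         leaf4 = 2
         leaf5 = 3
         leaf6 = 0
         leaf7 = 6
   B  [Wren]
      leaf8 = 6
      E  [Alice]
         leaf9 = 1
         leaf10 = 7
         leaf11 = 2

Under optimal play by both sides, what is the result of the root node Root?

C (Alice): max(0, 4) = 4
D (Alice): max(2, 3, 0, 6) = 6
A (Wren): min(2, 4, 6) = 2
E (Alice): max(1, 7, 2) = 7
B (Wren): min(6, 7) = 6
Root (Alice): max(2, 6) = 6

6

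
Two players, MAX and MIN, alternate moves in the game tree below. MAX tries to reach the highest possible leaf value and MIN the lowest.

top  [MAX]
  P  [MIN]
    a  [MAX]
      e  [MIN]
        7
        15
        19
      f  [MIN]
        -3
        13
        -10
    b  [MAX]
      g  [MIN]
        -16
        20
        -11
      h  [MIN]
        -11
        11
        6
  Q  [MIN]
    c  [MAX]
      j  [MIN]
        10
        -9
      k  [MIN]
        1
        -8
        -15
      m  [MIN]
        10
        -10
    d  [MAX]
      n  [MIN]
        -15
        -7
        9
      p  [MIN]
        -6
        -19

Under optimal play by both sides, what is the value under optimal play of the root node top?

-11

e (MIN): min(7, 15, 19) = 7
f (MIN): min(-3, 13, -10) = -10
a (MAX): max(7, -10) = 7
g (MIN): min(-16, 20, -11) = -16
h (MIN): min(-11, 11, 6) = -11
b (MAX): max(-16, -11) = -11
P (MIN): min(7, -11) = -11
j (MIN): min(10, -9) = -9
k (MIN): min(1, -8, -15) = -15
m (MIN): min(10, -10) = -10
c (MAX): max(-9, -15, -10) = -9
n (MIN): min(-15, -7, 9) = -15
p (MIN): min(-6, -19) = -19
d (MAX): max(-15, -19) = -15
Q (MIN): min(-9, -15) = -15
top (MAX): max(-11, -15) = -11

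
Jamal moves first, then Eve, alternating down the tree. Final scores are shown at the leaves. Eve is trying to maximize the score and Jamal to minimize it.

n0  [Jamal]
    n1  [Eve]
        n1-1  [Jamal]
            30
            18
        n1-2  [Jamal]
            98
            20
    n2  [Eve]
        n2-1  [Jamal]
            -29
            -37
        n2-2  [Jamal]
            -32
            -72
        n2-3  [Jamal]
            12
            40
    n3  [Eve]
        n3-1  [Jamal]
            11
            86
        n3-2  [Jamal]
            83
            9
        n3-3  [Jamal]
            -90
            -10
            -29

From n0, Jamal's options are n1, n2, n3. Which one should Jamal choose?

n3

n1-1 (Jamal): min(30, 18) = 18
n1-2 (Jamal): min(98, 20) = 20
n1 (Eve): max(18, 20) = 20
n2-1 (Jamal): min(-29, -37) = -37
n2-2 (Jamal): min(-32, -72) = -72
n2-3 (Jamal): min(12, 40) = 12
n2 (Eve): max(-37, -72, 12) = 12
n3-1 (Jamal): min(11, 86) = 11
n3-2 (Jamal): min(83, 9) = 9
n3-3 (Jamal): min(-90, -10, -29) = -90
n3 (Eve): max(11, 9, -90) = 11
n0 (Jamal): min(20, 12, 11) = 11
Jamal at n0 wants the lowest of {n1=20, n2=12, n3=11}, so chooses n3.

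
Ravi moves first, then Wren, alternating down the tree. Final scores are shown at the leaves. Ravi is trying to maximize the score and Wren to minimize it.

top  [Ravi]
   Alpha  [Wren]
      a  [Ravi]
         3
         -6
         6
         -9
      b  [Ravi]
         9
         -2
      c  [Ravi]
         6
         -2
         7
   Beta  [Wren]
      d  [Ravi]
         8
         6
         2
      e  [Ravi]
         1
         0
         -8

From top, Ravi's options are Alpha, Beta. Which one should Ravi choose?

a (Ravi): max(3, -6, 6, -9) = 6
b (Ravi): max(9, -2) = 9
c (Ravi): max(6, -2, 7) = 7
Alpha (Wren): min(6, 9, 7) = 6
d (Ravi): max(8, 6, 2) = 8
e (Ravi): max(1, 0, -8) = 1
Beta (Wren): min(8, 1) = 1
top (Ravi): max(6, 1) = 6
Ravi at top wants the highest of {Alpha=6, Beta=1}, so chooses Alpha.

Alpha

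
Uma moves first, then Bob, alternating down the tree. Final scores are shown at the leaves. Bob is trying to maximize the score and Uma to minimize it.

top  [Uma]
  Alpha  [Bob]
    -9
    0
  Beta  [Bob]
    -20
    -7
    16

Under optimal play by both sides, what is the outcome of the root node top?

0

Alpha (Bob): max(-9, 0) = 0
Beta (Bob): max(-20, -7, 16) = 16
top (Uma): min(0, 16) = 0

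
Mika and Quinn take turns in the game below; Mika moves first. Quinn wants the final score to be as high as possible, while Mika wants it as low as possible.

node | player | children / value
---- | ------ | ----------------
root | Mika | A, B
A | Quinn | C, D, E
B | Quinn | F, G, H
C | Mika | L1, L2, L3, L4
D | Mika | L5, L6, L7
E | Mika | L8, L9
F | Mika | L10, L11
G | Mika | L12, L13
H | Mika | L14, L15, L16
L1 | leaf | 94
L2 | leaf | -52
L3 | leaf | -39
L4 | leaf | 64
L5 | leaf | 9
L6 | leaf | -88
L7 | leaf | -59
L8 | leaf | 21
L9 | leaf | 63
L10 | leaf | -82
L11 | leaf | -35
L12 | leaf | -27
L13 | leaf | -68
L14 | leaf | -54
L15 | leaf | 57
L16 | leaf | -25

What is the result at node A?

21

C (Mika): min(94, -52, -39, 64) = -52
D (Mika): min(9, -88, -59) = -88
E (Mika): min(21, 63) = 21
A (Quinn): max(-52, -88, 21) = 21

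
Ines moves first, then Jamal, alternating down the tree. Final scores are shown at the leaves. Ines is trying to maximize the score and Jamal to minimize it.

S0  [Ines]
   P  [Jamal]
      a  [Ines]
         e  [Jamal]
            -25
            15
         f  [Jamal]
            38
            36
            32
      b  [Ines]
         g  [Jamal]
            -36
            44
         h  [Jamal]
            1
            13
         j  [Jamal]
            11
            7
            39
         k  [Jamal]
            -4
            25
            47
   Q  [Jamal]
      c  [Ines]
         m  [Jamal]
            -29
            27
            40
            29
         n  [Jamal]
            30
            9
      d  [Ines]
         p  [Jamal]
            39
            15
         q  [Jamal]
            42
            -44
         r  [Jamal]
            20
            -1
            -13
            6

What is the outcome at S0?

9

e (Jamal): min(-25, 15) = -25
f (Jamal): min(38, 36, 32) = 32
a (Ines): max(-25, 32) = 32
g (Jamal): min(-36, 44) = -36
h (Jamal): min(1, 13) = 1
j (Jamal): min(11, 7, 39) = 7
k (Jamal): min(-4, 25, 47) = -4
b (Ines): max(-36, 1, 7, -4) = 7
P (Jamal): min(32, 7) = 7
m (Jamal): min(-29, 27, 40, 29) = -29
n (Jamal): min(30, 9) = 9
c (Ines): max(-29, 9) = 9
p (Jamal): min(39, 15) = 15
q (Jamal): min(42, -44) = -44
r (Jamal): min(20, -1, -13, 6) = -13
d (Ines): max(15, -44, -13) = 15
Q (Jamal): min(9, 15) = 9
S0 (Ines): max(7, 9) = 9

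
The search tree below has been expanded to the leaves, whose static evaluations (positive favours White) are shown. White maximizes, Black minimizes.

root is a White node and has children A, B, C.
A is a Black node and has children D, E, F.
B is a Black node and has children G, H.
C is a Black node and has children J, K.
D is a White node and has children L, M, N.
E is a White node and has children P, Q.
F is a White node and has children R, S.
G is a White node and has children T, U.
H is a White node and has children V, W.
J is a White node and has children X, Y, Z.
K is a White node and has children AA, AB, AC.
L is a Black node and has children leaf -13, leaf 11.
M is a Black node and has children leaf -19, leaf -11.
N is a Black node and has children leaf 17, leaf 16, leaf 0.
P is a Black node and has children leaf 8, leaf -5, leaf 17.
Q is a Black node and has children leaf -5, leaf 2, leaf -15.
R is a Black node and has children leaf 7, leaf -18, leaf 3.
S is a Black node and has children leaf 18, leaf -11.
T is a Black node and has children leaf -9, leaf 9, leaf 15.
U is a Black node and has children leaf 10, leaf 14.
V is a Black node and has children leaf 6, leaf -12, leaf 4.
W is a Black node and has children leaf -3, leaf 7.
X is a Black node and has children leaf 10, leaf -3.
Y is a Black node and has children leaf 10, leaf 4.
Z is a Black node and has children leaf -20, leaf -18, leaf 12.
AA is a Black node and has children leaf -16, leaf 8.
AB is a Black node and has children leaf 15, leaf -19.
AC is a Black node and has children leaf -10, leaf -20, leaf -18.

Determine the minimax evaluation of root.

-3

L (Black): min(-13, 11) = -13
M (Black): min(-19, -11) = -19
N (Black): min(17, 16, 0) = 0
D (White): max(-13, -19, 0) = 0
P (Black): min(8, -5, 17) = -5
Q (Black): min(-5, 2, -15) = -15
E (White): max(-5, -15) = -5
R (Black): min(7, -18, 3) = -18
S (Black): min(18, -11) = -11
F (White): max(-18, -11) = -11
A (Black): min(0, -5, -11) = -11
T (Black): min(-9, 9, 15) = -9
U (Black): min(10, 14) = 10
G (White): max(-9, 10) = 10
V (Black): min(6, -12, 4) = -12
W (Black): min(-3, 7) = -3
H (White): max(-12, -3) = -3
B (Black): min(10, -3) = -3
X (Black): min(10, -3) = -3
Y (Black): min(10, 4) = 4
Z (Black): min(-20, -18, 12) = -20
J (White): max(-3, 4, -20) = 4
AA (Black): min(-16, 8) = -16
AB (Black): min(15, -19) = -19
AC (Black): min(-10, -20, -18) = -20
K (White): max(-16, -19, -20) = -16
C (Black): min(4, -16) = -16
root (White): max(-11, -3, -16) = -3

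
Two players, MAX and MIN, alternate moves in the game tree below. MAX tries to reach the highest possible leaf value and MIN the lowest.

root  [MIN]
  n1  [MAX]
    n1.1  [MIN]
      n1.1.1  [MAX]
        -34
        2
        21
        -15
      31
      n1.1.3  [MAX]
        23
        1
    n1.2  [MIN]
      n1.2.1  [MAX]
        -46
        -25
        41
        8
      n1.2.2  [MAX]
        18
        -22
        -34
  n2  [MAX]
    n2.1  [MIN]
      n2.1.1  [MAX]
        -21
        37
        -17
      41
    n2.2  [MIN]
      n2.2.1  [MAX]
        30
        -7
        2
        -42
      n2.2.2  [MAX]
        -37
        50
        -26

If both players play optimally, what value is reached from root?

n1.1.1 (MAX): max(-34, 2, 21, -15) = 21
n1.1.3 (MAX): max(23, 1) = 23
n1.1 (MIN): min(21, 31, 23) = 21
n1.2.1 (MAX): max(-46, -25, 41, 8) = 41
n1.2.2 (MAX): max(18, -22, -34) = 18
n1.2 (MIN): min(41, 18) = 18
n1 (MAX): max(21, 18) = 21
n2.1.1 (MAX): max(-21, 37, -17) = 37
n2.1 (MIN): min(37, 41) = 37
n2.2.1 (MAX): max(30, -7, 2, -42) = 30
n2.2.2 (MAX): max(-37, 50, -26) = 50
n2.2 (MIN): min(30, 50) = 30
n2 (MAX): max(37, 30) = 37
root (MIN): min(21, 37) = 21

21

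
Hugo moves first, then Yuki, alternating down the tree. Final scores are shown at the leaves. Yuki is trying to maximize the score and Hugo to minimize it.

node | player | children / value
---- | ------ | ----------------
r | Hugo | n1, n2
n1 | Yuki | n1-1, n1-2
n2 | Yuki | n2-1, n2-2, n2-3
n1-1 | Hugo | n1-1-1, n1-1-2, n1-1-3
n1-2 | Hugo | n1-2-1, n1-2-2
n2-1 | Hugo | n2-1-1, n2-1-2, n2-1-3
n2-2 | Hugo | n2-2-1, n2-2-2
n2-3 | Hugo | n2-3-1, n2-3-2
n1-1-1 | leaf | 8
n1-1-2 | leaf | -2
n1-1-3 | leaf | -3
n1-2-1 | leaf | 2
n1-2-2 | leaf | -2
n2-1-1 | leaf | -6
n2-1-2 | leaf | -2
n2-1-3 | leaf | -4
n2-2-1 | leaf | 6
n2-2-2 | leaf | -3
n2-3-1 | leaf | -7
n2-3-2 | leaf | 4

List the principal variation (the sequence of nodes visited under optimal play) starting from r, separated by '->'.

n1-1 (Hugo): min(8, -2, -3) = -3
n1-2 (Hugo): min(2, -2) = -2
n1 (Yuki): max(-3, -2) = -2
n2-1 (Hugo): min(-6, -2, -4) = -6
n2-2 (Hugo): min(6, -3) = -3
n2-3 (Hugo): min(-7, 4) = -7
n2 (Yuki): max(-6, -3, -7) = -3
r (Hugo): min(-2, -3) = -3
At r, Hugo picks n2 (lowest: -3).
At n2, Yuki picks n2-2 (highest: -3).
At n2-2, Hugo picks n2-2-2 (lowest: -3).
Terminal value -3.

r -> n2 -> n2-2 -> n2-2-2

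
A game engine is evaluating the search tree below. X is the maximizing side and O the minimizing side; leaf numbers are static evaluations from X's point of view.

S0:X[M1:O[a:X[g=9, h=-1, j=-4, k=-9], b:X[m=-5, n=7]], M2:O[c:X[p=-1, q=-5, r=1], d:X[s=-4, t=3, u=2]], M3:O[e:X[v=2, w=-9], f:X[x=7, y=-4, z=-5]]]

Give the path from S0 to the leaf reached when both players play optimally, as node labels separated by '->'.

a (X): max(9, -1, -4, -9) = 9
b (X): max(-5, 7) = 7
M1 (O): min(9, 7) = 7
c (X): max(-1, -5, 1) = 1
d (X): max(-4, 3, 2) = 3
M2 (O): min(1, 3) = 1
e (X): max(2, -9) = 2
f (X): max(7, -4, -5) = 7
M3 (O): min(2, 7) = 2
S0 (X): max(7, 1, 2) = 7
At S0, X picks M1 (highest: 7).
At M1, O picks b (lowest: 7).
At b, X picks n (highest: 7).
Terminal value 7.

S0 -> M1 -> b -> n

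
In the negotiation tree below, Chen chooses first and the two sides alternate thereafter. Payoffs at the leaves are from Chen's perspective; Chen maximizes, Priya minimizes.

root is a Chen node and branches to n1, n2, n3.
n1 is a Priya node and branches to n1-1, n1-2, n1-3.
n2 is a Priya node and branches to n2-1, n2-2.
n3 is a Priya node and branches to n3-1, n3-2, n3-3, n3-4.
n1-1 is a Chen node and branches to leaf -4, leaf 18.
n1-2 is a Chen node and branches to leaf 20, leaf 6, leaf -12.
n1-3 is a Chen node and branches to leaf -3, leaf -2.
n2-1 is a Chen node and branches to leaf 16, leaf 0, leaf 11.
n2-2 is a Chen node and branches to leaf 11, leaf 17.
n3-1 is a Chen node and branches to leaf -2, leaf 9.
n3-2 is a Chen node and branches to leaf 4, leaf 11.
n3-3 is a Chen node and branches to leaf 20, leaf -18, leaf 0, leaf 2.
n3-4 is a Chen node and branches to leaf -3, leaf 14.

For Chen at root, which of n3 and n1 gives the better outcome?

n3

n3-1 (Chen): max(-2, 9) = 9
n3-2 (Chen): max(4, 11) = 11
n3-3 (Chen): max(20, -18, 0, 2) = 20
n3-4 (Chen): max(-3, 14) = 14
n3 (Priya): min(9, 11, 20, 14) = 9
n1-1 (Chen): max(-4, 18) = 18
n1-2 (Chen): max(20, 6, -12) = 20
n1-3 (Chen): max(-3, -2) = -2
n1 (Priya): min(18, 20, -2) = -2
Chen prefers the higher value; n3=9, n1=-2. n3 is better since 9 > -2.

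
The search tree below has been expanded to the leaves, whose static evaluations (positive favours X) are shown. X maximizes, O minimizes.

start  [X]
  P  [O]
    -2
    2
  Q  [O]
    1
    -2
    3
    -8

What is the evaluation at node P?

P (O): min(-2, 2) = -2

-2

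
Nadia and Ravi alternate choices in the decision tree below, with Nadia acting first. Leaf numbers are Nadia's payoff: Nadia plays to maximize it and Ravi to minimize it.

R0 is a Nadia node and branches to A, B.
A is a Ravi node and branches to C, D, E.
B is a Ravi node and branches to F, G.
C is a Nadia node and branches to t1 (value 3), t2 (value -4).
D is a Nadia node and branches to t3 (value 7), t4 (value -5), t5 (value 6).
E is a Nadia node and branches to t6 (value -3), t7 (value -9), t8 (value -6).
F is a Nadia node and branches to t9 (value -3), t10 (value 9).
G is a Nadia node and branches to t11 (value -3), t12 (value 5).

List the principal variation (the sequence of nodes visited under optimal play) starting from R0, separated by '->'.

R0 -> B -> G -> t12

C (Nadia): max(3, -4) = 3
D (Nadia): max(7, -5, 6) = 7
E (Nadia): max(-3, -9, -6) = -3
A (Ravi): min(3, 7, -3) = -3
F (Nadia): max(-3, 9) = 9
G (Nadia): max(-3, 5) = 5
B (Ravi): min(9, 5) = 5
R0 (Nadia): max(-3, 5) = 5
At R0, Nadia picks B (highest: 5).
At B, Ravi picks G (lowest: 5).
At G, Nadia picks t12 (highest: 5).
Terminal value 5.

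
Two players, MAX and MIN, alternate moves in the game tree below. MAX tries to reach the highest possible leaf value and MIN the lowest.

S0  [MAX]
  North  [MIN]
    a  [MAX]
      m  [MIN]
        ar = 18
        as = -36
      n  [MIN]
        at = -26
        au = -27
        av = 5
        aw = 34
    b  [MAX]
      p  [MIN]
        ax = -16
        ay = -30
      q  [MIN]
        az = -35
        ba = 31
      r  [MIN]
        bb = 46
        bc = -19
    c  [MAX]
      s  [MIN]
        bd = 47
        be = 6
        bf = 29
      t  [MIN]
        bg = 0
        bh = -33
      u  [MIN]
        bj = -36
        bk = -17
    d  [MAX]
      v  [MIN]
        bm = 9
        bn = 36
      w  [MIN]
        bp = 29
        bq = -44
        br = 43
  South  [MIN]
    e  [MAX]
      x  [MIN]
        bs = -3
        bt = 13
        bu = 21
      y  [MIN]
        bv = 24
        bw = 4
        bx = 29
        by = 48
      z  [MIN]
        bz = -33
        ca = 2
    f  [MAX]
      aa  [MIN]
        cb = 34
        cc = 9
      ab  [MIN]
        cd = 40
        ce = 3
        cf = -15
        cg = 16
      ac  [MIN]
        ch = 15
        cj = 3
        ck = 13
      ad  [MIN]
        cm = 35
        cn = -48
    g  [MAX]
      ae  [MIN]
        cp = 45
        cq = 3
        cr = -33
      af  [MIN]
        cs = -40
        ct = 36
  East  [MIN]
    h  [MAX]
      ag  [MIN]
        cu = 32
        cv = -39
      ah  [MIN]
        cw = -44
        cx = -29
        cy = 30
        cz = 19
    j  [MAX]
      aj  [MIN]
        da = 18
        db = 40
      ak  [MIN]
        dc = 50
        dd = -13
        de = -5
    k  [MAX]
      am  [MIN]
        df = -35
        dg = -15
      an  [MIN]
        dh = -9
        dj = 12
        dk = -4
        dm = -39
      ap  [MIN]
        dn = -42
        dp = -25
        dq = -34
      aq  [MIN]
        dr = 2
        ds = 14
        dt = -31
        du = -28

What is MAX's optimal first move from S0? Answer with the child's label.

m (MIN): min(18, -36) = -36
n (MIN): min(-26, -27, 5, 34) = -27
a (MAX): max(-36, -27) = -27
p (MIN): min(-16, -30) = -30
q (MIN): min(-35, 31) = -35
r (MIN): min(46, -19) = -19
b (MAX): max(-30, -35, -19) = -19
s (MIN): min(47, 6, 29) = 6
t (MIN): min(0, -33) = -33
u (MIN): min(-36, -17) = -36
c (MAX): max(6, -33, -36) = 6
v (MIN): min(9, 36) = 9
w (MIN): min(29, -44, 43) = -44
d (MAX): max(9, -44) = 9
North (MIN): min(-27, -19, 6, 9) = -27
x (MIN): min(-3, 13, 21) = -3
y (MIN): min(24, 4, 29, 48) = 4
z (MIN): min(-33, 2) = -33
e (MAX): max(-3, 4, -33) = 4
aa (MIN): min(34, 9) = 9
ab (MIN): min(40, 3, -15, 16) = -15
ac (MIN): min(15, 3, 13) = 3
ad (MIN): min(35, -48) = -48
f (MAX): max(9, -15, 3, -48) = 9
ae (MIN): min(45, 3, -33) = -33
af (MIN): min(-40, 36) = -40
g (MAX): max(-33, -40) = -33
South (MIN): min(4, 9, -33) = -33
ag (MIN): min(32, -39) = -39
ah (MIN): min(-44, -29, 30, 19) = -44
h (MAX): max(-39, -44) = -39
aj (MIN): min(18, 40) = 18
ak (MIN): min(50, -13, -5) = -13
j (MAX): max(18, -13) = 18
am (MIN): min(-35, -15) = -35
an (MIN): min(-9, 12, -4, -39) = -39
ap (MIN): min(-42, -25, -34) = -42
aq (MIN): min(2, 14, -31, -28) = -31
k (MAX): max(-35, -39, -42, -31) = -31
East (MIN): min(-39, 18, -31) = -39
S0 (MAX): max(-27, -33, -39) = -27
MAX at S0 wants the highest of {North=-27, South=-33, East=-39}, so chooses North.

North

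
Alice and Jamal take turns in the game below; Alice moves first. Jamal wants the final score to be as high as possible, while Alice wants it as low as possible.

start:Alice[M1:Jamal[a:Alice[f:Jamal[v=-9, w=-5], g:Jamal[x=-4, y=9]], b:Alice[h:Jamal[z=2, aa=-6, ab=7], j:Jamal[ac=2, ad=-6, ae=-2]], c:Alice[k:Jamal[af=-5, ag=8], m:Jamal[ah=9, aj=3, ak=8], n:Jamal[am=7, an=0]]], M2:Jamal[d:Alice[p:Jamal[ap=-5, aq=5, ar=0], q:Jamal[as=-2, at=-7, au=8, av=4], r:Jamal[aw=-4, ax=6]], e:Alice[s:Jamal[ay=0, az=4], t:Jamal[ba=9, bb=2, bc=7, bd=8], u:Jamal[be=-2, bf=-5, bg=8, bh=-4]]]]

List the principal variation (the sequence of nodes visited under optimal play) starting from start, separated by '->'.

f (Jamal): max(-9, -5) = -5
g (Jamal): max(-4, 9) = 9
a (Alice): min(-5, 9) = -5
h (Jamal): max(2, -6, 7) = 7
j (Jamal): max(2, -6, -2) = 2
b (Alice): min(7, 2) = 2
k (Jamal): max(-5, 8) = 8
m (Jamal): max(9, 3, 8) = 9
n (Jamal): max(7, 0) = 7
c (Alice): min(8, 9, 7) = 7
M1 (Jamal): max(-5, 2, 7) = 7
p (Jamal): max(-5, 5, 0) = 5
q (Jamal): max(-2, -7, 8, 4) = 8
r (Jamal): max(-4, 6) = 6
d (Alice): min(5, 8, 6) = 5
s (Jamal): max(0, 4) = 4
t (Jamal): max(9, 2, 7, 8) = 9
u (Jamal): max(-2, -5, 8, -4) = 8
e (Alice): min(4, 9, 8) = 4
M2 (Jamal): max(5, 4) = 5
start (Alice): min(7, 5) = 5
At start, Alice picks M2 (lowest: 5).
At M2, Jamal picks d (highest: 5).
At d, Alice picks p (lowest: 5).
At p, Jamal picks aq (highest: 5).
Terminal value 5.

start -> M2 -> d -> p -> aq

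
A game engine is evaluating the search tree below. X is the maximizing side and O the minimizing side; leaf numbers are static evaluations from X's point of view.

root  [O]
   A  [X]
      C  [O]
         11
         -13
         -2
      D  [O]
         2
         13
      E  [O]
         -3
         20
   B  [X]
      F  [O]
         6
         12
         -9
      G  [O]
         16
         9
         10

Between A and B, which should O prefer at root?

A

C (O): min(11, -13, -2) = -13
D (O): min(2, 13) = 2
E (O): min(-3, 20) = -3
A (X): max(-13, 2, -3) = 2
F (O): min(6, 12, -9) = -9
G (O): min(16, 9, 10) = 9
B (X): max(-9, 9) = 9
O prefers the lower value; A=2, B=9. A is better since 2 < 9.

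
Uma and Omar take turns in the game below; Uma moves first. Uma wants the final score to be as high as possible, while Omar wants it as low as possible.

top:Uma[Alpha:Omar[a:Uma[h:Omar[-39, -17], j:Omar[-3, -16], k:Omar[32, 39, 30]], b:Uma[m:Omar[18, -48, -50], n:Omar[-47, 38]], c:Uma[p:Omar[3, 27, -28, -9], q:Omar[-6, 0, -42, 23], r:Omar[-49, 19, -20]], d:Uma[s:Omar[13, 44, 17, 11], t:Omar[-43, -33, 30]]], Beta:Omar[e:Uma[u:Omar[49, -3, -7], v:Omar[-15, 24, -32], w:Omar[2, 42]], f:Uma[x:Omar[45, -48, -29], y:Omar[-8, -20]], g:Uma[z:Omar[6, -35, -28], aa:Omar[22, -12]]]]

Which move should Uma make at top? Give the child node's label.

Beta

h (Omar): min(-39, -17) = -39
j (Omar): min(-3, -16) = -16
k (Omar): min(32, 39, 30) = 30
a (Uma): max(-39, -16, 30) = 30
m (Omar): min(18, -48, -50) = -50
n (Omar): min(-47, 38) = -47
b (Uma): max(-50, -47) = -47
p (Omar): min(3, 27, -28, -9) = -28
q (Omar): min(-6, 0, -42, 23) = -42
r (Omar): min(-49, 19, -20) = -49
c (Uma): max(-28, -42, -49) = -28
s (Omar): min(13, 44, 17, 11) = 11
t (Omar): min(-43, -33, 30) = -43
d (Uma): max(11, -43) = 11
Alpha (Omar): min(30, -47, -28, 11) = -47
u (Omar): min(49, -3, -7) = -7
v (Omar): min(-15, 24, -32) = -32
w (Omar): min(2, 42) = 2
e (Uma): max(-7, -32, 2) = 2
x (Omar): min(45, -48, -29) = -48
y (Omar): min(-8, -20) = -20
f (Uma): max(-48, -20) = -20
z (Omar): min(6, -35, -28) = -35
aa (Omar): min(22, -12) = -12
g (Uma): max(-35, -12) = -12
Beta (Omar): min(2, -20, -12) = -20
top (Uma): max(-47, -20) = -20
Uma at top wants the highest of {Alpha=-47, Beta=-20}, so chooses Beta.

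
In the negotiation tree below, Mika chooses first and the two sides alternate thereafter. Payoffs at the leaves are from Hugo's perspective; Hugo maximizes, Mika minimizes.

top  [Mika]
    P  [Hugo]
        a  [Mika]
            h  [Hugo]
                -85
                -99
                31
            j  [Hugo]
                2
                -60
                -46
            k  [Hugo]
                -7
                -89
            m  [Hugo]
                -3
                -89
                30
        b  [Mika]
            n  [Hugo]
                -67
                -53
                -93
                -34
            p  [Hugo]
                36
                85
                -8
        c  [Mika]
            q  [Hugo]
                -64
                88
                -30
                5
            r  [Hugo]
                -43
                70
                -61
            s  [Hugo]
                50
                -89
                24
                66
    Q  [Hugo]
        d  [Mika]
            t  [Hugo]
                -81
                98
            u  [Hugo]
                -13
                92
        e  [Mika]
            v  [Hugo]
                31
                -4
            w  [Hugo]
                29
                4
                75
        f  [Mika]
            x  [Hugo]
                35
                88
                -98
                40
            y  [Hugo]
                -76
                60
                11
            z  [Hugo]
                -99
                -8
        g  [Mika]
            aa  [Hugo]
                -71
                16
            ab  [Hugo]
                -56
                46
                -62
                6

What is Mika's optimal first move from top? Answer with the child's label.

P

h (Hugo): max(-85, -99, 31) = 31
j (Hugo): max(2, -60, -46) = 2
k (Hugo): max(-7, -89) = -7
m (Hugo): max(-3, -89, 30) = 30
a (Mika): min(31, 2, -7, 30) = -7
n (Hugo): max(-67, -53, -93, -34) = -34
p (Hugo): max(36, 85, -8) = 85
b (Mika): min(-34, 85) = -34
q (Hugo): max(-64, 88, -30, 5) = 88
r (Hugo): max(-43, 70, -61) = 70
s (Hugo): max(50, -89, 24, 66) = 66
c (Mika): min(88, 70, 66) = 66
P (Hugo): max(-7, -34, 66) = 66
t (Hugo): max(-81, 98) = 98
u (Hugo): max(-13, 92) = 92
d (Mika): min(98, 92) = 92
v (Hugo): max(31, -4) = 31
w (Hugo): max(29, 4, 75) = 75
e (Mika): min(31, 75) = 31
x (Hugo): max(35, 88, -98, 40) = 88
y (Hugo): max(-76, 60, 11) = 60
z (Hugo): max(-99, -8) = -8
f (Mika): min(88, 60, -8) = -8
aa (Hugo): max(-71, 16) = 16
ab (Hugo): max(-56, 46, -62, 6) = 46
g (Mika): min(16, 46) = 16
Q (Hugo): max(92, 31, -8, 16) = 92
top (Mika): min(66, 92) = 66
Mika at top wants the lowest of {P=66, Q=92}, so chooses P.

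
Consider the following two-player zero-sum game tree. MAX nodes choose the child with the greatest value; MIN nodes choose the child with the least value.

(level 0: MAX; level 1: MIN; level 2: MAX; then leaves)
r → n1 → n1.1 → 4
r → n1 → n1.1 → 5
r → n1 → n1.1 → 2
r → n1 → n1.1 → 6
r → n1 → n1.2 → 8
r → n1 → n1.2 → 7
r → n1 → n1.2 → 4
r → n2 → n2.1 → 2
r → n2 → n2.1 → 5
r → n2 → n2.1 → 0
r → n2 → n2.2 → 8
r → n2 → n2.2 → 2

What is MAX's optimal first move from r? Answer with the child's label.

n1.1 (MAX): max(4, 5, 2, 6) = 6
n1.2 (MAX): max(8, 7, 4) = 8
n1 (MIN): min(6, 8) = 6
n2.1 (MAX): max(2, 5, 0) = 5
n2.2 (MAX): max(8, 2) = 8
n2 (MIN): min(5, 8) = 5
r (MAX): max(6, 5) = 6
MAX at r wants the highest of {n1=6, n2=5}, so chooses n1.

n1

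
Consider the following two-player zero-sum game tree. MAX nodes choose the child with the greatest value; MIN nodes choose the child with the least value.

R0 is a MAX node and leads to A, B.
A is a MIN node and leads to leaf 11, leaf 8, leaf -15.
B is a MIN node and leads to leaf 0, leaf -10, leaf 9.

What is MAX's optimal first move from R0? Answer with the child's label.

A (MIN): min(11, 8, -15) = -15
B (MIN): min(0, -10, 9) = -10
R0 (MAX): max(-15, -10) = -10
MAX at R0 wants the highest of {A=-15, B=-10}, so chooses B.

B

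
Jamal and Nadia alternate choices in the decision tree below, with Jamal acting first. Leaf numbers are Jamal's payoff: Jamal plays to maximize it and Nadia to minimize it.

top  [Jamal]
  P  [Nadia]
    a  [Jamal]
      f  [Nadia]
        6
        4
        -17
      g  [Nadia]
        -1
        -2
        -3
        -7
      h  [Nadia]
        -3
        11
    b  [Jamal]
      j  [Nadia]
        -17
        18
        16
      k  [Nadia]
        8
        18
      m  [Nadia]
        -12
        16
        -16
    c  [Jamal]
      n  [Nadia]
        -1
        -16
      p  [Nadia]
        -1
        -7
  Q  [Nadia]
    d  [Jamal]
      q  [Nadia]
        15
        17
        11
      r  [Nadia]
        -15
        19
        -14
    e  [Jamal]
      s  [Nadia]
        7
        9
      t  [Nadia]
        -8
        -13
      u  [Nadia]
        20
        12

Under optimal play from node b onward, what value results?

j (Nadia): min(-17, 18, 16) = -17
k (Nadia): min(8, 18) = 8
m (Nadia): min(-12, 16, -16) = -16
b (Jamal): max(-17, 8, -16) = 8

8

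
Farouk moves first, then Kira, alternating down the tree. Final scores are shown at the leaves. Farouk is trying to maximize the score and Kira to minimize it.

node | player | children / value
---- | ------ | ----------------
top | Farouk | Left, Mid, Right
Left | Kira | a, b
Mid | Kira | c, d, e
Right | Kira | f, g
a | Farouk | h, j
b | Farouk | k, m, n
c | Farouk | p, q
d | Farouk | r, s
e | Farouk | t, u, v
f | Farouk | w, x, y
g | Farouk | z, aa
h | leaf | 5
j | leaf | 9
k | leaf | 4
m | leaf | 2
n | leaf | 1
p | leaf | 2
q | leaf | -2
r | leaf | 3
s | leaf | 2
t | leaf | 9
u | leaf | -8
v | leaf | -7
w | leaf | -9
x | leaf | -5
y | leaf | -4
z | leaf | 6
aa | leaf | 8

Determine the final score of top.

a (Farouk): max(5, 9) = 9
b (Farouk): max(4, 2, 1) = 4
Left (Kira): min(9, 4) = 4
c (Farouk): max(2, -2) = 2
d (Farouk): max(3, 2) = 3
e (Farouk): max(9, -8, -7) = 9
Mid (Kira): min(2, 3, 9) = 2
f (Farouk): max(-9, -5, -4) = -4
g (Farouk): max(6, 8) = 8
Right (Kira): min(-4, 8) = -4
top (Farouk): max(4, 2, -4) = 4

4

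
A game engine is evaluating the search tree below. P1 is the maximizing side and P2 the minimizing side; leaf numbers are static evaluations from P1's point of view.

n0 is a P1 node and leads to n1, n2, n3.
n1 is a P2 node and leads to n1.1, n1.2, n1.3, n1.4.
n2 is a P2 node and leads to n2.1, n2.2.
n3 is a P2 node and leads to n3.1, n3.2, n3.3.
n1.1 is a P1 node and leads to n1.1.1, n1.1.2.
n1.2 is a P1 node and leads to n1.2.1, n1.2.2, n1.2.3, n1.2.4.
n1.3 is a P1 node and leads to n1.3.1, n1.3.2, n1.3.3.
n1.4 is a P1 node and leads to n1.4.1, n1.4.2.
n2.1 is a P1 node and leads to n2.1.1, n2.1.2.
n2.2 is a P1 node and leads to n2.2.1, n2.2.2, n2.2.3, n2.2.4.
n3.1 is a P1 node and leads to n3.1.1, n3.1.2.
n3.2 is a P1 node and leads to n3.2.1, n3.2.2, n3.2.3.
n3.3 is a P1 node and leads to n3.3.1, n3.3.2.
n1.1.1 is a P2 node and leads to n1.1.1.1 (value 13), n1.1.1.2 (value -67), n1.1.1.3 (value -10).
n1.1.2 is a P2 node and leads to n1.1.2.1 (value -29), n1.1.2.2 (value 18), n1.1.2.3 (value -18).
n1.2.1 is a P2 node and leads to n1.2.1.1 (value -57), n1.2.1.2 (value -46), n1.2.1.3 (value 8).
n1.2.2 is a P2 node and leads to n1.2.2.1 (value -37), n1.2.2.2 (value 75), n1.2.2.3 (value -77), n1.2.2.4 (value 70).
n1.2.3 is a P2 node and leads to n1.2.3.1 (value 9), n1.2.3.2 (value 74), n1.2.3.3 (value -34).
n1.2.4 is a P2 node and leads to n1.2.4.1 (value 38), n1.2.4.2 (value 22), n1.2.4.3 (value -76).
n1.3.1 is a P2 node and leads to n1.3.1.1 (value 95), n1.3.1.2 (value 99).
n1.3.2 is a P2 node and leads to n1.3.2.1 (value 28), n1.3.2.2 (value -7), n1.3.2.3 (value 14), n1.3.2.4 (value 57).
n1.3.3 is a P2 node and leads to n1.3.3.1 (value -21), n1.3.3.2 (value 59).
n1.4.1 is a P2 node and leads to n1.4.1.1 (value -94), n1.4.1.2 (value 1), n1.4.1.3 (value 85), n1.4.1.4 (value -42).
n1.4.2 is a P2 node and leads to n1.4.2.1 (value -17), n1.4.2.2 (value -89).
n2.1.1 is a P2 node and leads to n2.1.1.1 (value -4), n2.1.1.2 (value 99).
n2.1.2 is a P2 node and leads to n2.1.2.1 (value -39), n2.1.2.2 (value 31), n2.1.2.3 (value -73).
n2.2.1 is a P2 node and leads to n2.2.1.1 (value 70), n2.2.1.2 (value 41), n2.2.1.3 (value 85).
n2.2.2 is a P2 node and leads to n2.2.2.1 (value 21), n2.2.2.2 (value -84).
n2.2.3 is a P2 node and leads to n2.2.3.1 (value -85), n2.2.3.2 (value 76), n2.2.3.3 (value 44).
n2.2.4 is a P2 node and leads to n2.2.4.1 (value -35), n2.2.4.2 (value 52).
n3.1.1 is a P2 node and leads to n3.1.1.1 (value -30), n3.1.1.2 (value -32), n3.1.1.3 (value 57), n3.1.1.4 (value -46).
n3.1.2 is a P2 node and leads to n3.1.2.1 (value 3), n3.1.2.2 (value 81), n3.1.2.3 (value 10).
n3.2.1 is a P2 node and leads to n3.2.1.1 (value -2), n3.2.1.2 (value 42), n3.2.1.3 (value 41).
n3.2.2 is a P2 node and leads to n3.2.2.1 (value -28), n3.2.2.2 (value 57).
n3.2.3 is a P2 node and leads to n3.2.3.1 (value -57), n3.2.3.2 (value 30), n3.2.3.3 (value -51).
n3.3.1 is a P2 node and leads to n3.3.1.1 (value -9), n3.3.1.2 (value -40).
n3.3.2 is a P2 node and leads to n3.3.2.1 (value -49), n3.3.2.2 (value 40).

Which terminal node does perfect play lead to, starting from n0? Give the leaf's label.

n2.1.1.1

n1.1.1 (P2): min(13, -67, -10) = -67
n1.1.2 (P2): min(-29, 18, -18) = -29
n1.1 (P1): max(-67, -29) = -29
n1.2.1 (P2): min(-57, -46, 8) = -57
n1.2.2 (P2): min(-37, 75, -77, 70) = -77
n1.2.3 (P2): min(9, 74, -34) = -34
n1.2.4 (P2): min(38, 22, -76) = -76
n1.2 (P1): max(-57, -77, -34, -76) = -34
n1.3.1 (P2): min(95, 99) = 95
n1.3.2 (P2): min(28, -7, 14, 57) = -7
n1.3.3 (P2): min(-21, 59) = -21
n1.3 (P1): max(95, -7, -21) = 95
n1.4.1 (P2): min(-94, 1, 85, -42) = -94
n1.4.2 (P2): min(-17, -89) = -89
n1.4 (P1): max(-94, -89) = -89
n1 (P2): min(-29, -34, 95, -89) = -89
n2.1.1 (P2): min(-4, 99) = -4
n2.1.2 (P2): min(-39, 31, -73) = -73
n2.1 (P1): max(-4, -73) = -4
n2.2.1 (P2): min(70, 41, 85) = 41
n2.2.2 (P2): min(21, -84) = -84
n2.2.3 (P2): min(-85, 76, 44) = -85
n2.2.4 (P2): min(-35, 52) = -35
n2.2 (P1): max(41, -84, -85, -35) = 41
n2 (P2): min(-4, 41) = -4
n3.1.1 (P2): min(-30, -32, 57, -46) = -46
n3.1.2 (P2): min(3, 81, 10) = 3
n3.1 (P1): max(-46, 3) = 3
n3.2.1 (P2): min(-2, 42, 41) = -2
n3.2.2 (P2): min(-28, 57) = -28
n3.2.3 (P2): min(-57, 30, -51) = -57
n3.2 (P1): max(-2, -28, -57) = -2
n3.3.1 (P2): min(-9, -40) = -40
n3.3.2 (P2): min(-49, 40) = -49
n3.3 (P1): max(-40, -49) = -40
n3 (P2): min(3, -2, -40) = -40
n0 (P1): max(-89, -4, -40) = -4
At n0, P1 picks n2 (highest: -4).
At n2, P2 picks n2.1 (lowest: -4).
At n2.1, P1 picks n2.1.1 (highest: -4).
At n2.1.1, P2 picks n2.1.1.1 (lowest: -4).
Terminal value -4.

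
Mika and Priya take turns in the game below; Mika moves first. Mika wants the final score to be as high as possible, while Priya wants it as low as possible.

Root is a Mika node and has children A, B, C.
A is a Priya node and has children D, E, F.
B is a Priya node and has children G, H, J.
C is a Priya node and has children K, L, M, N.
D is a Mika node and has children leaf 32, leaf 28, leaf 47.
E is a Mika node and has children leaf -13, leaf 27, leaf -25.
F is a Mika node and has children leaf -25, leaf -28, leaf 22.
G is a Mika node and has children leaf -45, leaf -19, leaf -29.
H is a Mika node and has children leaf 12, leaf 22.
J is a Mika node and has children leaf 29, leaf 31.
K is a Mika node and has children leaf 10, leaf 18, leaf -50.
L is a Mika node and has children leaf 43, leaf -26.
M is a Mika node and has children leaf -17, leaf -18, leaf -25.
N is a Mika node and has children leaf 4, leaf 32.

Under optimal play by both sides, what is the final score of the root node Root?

22

D (Mika): max(32, 28, 47) = 47
E (Mika): max(-13, 27, -25) = 27
F (Mika): max(-25, -28, 22) = 22
A (Priya): min(47, 27, 22) = 22
G (Mika): max(-45, -19, -29) = -19
H (Mika): max(12, 22) = 22
J (Mika): max(29, 31) = 31
B (Priya): min(-19, 22, 31) = -19
K (Mika): max(10, 18, -50) = 18
L (Mika): max(43, -26) = 43
M (Mika): max(-17, -18, -25) = -17
N (Mika): max(4, 32) = 32
C (Priya): min(18, 43, -17, 32) = -17
Root (Mika): max(22, -19, -17) = 22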